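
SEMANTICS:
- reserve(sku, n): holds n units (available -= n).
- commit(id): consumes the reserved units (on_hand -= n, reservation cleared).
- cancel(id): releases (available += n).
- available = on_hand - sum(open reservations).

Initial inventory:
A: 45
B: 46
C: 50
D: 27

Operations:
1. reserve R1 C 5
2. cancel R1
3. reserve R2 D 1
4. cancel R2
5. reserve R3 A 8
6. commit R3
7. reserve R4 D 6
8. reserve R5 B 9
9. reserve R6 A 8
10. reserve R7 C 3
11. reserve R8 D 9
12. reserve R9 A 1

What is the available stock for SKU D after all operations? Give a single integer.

Answer: 12

Derivation:
Step 1: reserve R1 C 5 -> on_hand[A=45 B=46 C=50 D=27] avail[A=45 B=46 C=45 D=27] open={R1}
Step 2: cancel R1 -> on_hand[A=45 B=46 C=50 D=27] avail[A=45 B=46 C=50 D=27] open={}
Step 3: reserve R2 D 1 -> on_hand[A=45 B=46 C=50 D=27] avail[A=45 B=46 C=50 D=26] open={R2}
Step 4: cancel R2 -> on_hand[A=45 B=46 C=50 D=27] avail[A=45 B=46 C=50 D=27] open={}
Step 5: reserve R3 A 8 -> on_hand[A=45 B=46 C=50 D=27] avail[A=37 B=46 C=50 D=27] open={R3}
Step 6: commit R3 -> on_hand[A=37 B=46 C=50 D=27] avail[A=37 B=46 C=50 D=27] open={}
Step 7: reserve R4 D 6 -> on_hand[A=37 B=46 C=50 D=27] avail[A=37 B=46 C=50 D=21] open={R4}
Step 8: reserve R5 B 9 -> on_hand[A=37 B=46 C=50 D=27] avail[A=37 B=37 C=50 D=21] open={R4,R5}
Step 9: reserve R6 A 8 -> on_hand[A=37 B=46 C=50 D=27] avail[A=29 B=37 C=50 D=21] open={R4,R5,R6}
Step 10: reserve R7 C 3 -> on_hand[A=37 B=46 C=50 D=27] avail[A=29 B=37 C=47 D=21] open={R4,R5,R6,R7}
Step 11: reserve R8 D 9 -> on_hand[A=37 B=46 C=50 D=27] avail[A=29 B=37 C=47 D=12] open={R4,R5,R6,R7,R8}
Step 12: reserve R9 A 1 -> on_hand[A=37 B=46 C=50 D=27] avail[A=28 B=37 C=47 D=12] open={R4,R5,R6,R7,R8,R9}
Final available[D] = 12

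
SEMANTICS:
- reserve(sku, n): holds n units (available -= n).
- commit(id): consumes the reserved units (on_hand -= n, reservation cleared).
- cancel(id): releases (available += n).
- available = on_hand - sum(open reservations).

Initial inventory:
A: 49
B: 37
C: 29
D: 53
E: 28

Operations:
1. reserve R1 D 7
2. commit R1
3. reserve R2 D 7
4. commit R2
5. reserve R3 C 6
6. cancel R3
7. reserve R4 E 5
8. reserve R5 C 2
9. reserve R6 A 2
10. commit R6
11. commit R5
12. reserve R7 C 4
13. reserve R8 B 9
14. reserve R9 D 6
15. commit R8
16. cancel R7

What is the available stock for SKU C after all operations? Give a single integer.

Answer: 27

Derivation:
Step 1: reserve R1 D 7 -> on_hand[A=49 B=37 C=29 D=53 E=28] avail[A=49 B=37 C=29 D=46 E=28] open={R1}
Step 2: commit R1 -> on_hand[A=49 B=37 C=29 D=46 E=28] avail[A=49 B=37 C=29 D=46 E=28] open={}
Step 3: reserve R2 D 7 -> on_hand[A=49 B=37 C=29 D=46 E=28] avail[A=49 B=37 C=29 D=39 E=28] open={R2}
Step 4: commit R2 -> on_hand[A=49 B=37 C=29 D=39 E=28] avail[A=49 B=37 C=29 D=39 E=28] open={}
Step 5: reserve R3 C 6 -> on_hand[A=49 B=37 C=29 D=39 E=28] avail[A=49 B=37 C=23 D=39 E=28] open={R3}
Step 6: cancel R3 -> on_hand[A=49 B=37 C=29 D=39 E=28] avail[A=49 B=37 C=29 D=39 E=28] open={}
Step 7: reserve R4 E 5 -> on_hand[A=49 B=37 C=29 D=39 E=28] avail[A=49 B=37 C=29 D=39 E=23] open={R4}
Step 8: reserve R5 C 2 -> on_hand[A=49 B=37 C=29 D=39 E=28] avail[A=49 B=37 C=27 D=39 E=23] open={R4,R5}
Step 9: reserve R6 A 2 -> on_hand[A=49 B=37 C=29 D=39 E=28] avail[A=47 B=37 C=27 D=39 E=23] open={R4,R5,R6}
Step 10: commit R6 -> on_hand[A=47 B=37 C=29 D=39 E=28] avail[A=47 B=37 C=27 D=39 E=23] open={R4,R5}
Step 11: commit R5 -> on_hand[A=47 B=37 C=27 D=39 E=28] avail[A=47 B=37 C=27 D=39 E=23] open={R4}
Step 12: reserve R7 C 4 -> on_hand[A=47 B=37 C=27 D=39 E=28] avail[A=47 B=37 C=23 D=39 E=23] open={R4,R7}
Step 13: reserve R8 B 9 -> on_hand[A=47 B=37 C=27 D=39 E=28] avail[A=47 B=28 C=23 D=39 E=23] open={R4,R7,R8}
Step 14: reserve R9 D 6 -> on_hand[A=47 B=37 C=27 D=39 E=28] avail[A=47 B=28 C=23 D=33 E=23] open={R4,R7,R8,R9}
Step 15: commit R8 -> on_hand[A=47 B=28 C=27 D=39 E=28] avail[A=47 B=28 C=23 D=33 E=23] open={R4,R7,R9}
Step 16: cancel R7 -> on_hand[A=47 B=28 C=27 D=39 E=28] avail[A=47 B=28 C=27 D=33 E=23] open={R4,R9}
Final available[C] = 27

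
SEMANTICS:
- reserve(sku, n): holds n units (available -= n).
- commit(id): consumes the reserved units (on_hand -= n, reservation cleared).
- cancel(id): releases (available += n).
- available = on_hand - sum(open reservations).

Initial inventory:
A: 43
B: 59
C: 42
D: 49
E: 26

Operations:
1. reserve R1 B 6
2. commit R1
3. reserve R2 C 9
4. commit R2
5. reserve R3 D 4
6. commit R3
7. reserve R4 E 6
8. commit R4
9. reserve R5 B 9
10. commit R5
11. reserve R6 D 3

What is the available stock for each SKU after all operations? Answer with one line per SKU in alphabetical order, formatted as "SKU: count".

Answer: A: 43
B: 44
C: 33
D: 42
E: 20

Derivation:
Step 1: reserve R1 B 6 -> on_hand[A=43 B=59 C=42 D=49 E=26] avail[A=43 B=53 C=42 D=49 E=26] open={R1}
Step 2: commit R1 -> on_hand[A=43 B=53 C=42 D=49 E=26] avail[A=43 B=53 C=42 D=49 E=26] open={}
Step 3: reserve R2 C 9 -> on_hand[A=43 B=53 C=42 D=49 E=26] avail[A=43 B=53 C=33 D=49 E=26] open={R2}
Step 4: commit R2 -> on_hand[A=43 B=53 C=33 D=49 E=26] avail[A=43 B=53 C=33 D=49 E=26] open={}
Step 5: reserve R3 D 4 -> on_hand[A=43 B=53 C=33 D=49 E=26] avail[A=43 B=53 C=33 D=45 E=26] open={R3}
Step 6: commit R3 -> on_hand[A=43 B=53 C=33 D=45 E=26] avail[A=43 B=53 C=33 D=45 E=26] open={}
Step 7: reserve R4 E 6 -> on_hand[A=43 B=53 C=33 D=45 E=26] avail[A=43 B=53 C=33 D=45 E=20] open={R4}
Step 8: commit R4 -> on_hand[A=43 B=53 C=33 D=45 E=20] avail[A=43 B=53 C=33 D=45 E=20] open={}
Step 9: reserve R5 B 9 -> on_hand[A=43 B=53 C=33 D=45 E=20] avail[A=43 B=44 C=33 D=45 E=20] open={R5}
Step 10: commit R5 -> on_hand[A=43 B=44 C=33 D=45 E=20] avail[A=43 B=44 C=33 D=45 E=20] open={}
Step 11: reserve R6 D 3 -> on_hand[A=43 B=44 C=33 D=45 E=20] avail[A=43 B=44 C=33 D=42 E=20] open={R6}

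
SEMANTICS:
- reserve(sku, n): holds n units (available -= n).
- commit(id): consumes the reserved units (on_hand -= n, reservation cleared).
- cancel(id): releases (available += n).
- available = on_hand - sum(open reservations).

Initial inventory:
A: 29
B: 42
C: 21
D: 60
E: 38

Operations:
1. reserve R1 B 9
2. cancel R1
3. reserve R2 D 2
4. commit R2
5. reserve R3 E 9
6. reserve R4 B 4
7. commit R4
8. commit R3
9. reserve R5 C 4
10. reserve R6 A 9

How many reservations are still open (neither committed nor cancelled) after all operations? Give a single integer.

Answer: 2

Derivation:
Step 1: reserve R1 B 9 -> on_hand[A=29 B=42 C=21 D=60 E=38] avail[A=29 B=33 C=21 D=60 E=38] open={R1}
Step 2: cancel R1 -> on_hand[A=29 B=42 C=21 D=60 E=38] avail[A=29 B=42 C=21 D=60 E=38] open={}
Step 3: reserve R2 D 2 -> on_hand[A=29 B=42 C=21 D=60 E=38] avail[A=29 B=42 C=21 D=58 E=38] open={R2}
Step 4: commit R2 -> on_hand[A=29 B=42 C=21 D=58 E=38] avail[A=29 B=42 C=21 D=58 E=38] open={}
Step 5: reserve R3 E 9 -> on_hand[A=29 B=42 C=21 D=58 E=38] avail[A=29 B=42 C=21 D=58 E=29] open={R3}
Step 6: reserve R4 B 4 -> on_hand[A=29 B=42 C=21 D=58 E=38] avail[A=29 B=38 C=21 D=58 E=29] open={R3,R4}
Step 7: commit R4 -> on_hand[A=29 B=38 C=21 D=58 E=38] avail[A=29 B=38 C=21 D=58 E=29] open={R3}
Step 8: commit R3 -> on_hand[A=29 B=38 C=21 D=58 E=29] avail[A=29 B=38 C=21 D=58 E=29] open={}
Step 9: reserve R5 C 4 -> on_hand[A=29 B=38 C=21 D=58 E=29] avail[A=29 B=38 C=17 D=58 E=29] open={R5}
Step 10: reserve R6 A 9 -> on_hand[A=29 B=38 C=21 D=58 E=29] avail[A=20 B=38 C=17 D=58 E=29] open={R5,R6}
Open reservations: ['R5', 'R6'] -> 2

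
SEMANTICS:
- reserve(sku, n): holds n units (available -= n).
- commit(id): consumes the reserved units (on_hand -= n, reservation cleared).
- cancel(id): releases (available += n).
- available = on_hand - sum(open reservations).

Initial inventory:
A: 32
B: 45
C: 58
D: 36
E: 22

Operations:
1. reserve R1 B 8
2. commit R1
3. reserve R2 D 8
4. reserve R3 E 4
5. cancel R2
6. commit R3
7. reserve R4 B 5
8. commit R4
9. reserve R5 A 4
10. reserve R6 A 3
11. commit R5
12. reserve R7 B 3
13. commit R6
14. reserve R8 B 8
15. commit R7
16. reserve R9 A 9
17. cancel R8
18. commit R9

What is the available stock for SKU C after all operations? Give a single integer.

Answer: 58

Derivation:
Step 1: reserve R1 B 8 -> on_hand[A=32 B=45 C=58 D=36 E=22] avail[A=32 B=37 C=58 D=36 E=22] open={R1}
Step 2: commit R1 -> on_hand[A=32 B=37 C=58 D=36 E=22] avail[A=32 B=37 C=58 D=36 E=22] open={}
Step 3: reserve R2 D 8 -> on_hand[A=32 B=37 C=58 D=36 E=22] avail[A=32 B=37 C=58 D=28 E=22] open={R2}
Step 4: reserve R3 E 4 -> on_hand[A=32 B=37 C=58 D=36 E=22] avail[A=32 B=37 C=58 D=28 E=18] open={R2,R3}
Step 5: cancel R2 -> on_hand[A=32 B=37 C=58 D=36 E=22] avail[A=32 B=37 C=58 D=36 E=18] open={R3}
Step 6: commit R3 -> on_hand[A=32 B=37 C=58 D=36 E=18] avail[A=32 B=37 C=58 D=36 E=18] open={}
Step 7: reserve R4 B 5 -> on_hand[A=32 B=37 C=58 D=36 E=18] avail[A=32 B=32 C=58 D=36 E=18] open={R4}
Step 8: commit R4 -> on_hand[A=32 B=32 C=58 D=36 E=18] avail[A=32 B=32 C=58 D=36 E=18] open={}
Step 9: reserve R5 A 4 -> on_hand[A=32 B=32 C=58 D=36 E=18] avail[A=28 B=32 C=58 D=36 E=18] open={R5}
Step 10: reserve R6 A 3 -> on_hand[A=32 B=32 C=58 D=36 E=18] avail[A=25 B=32 C=58 D=36 E=18] open={R5,R6}
Step 11: commit R5 -> on_hand[A=28 B=32 C=58 D=36 E=18] avail[A=25 B=32 C=58 D=36 E=18] open={R6}
Step 12: reserve R7 B 3 -> on_hand[A=28 B=32 C=58 D=36 E=18] avail[A=25 B=29 C=58 D=36 E=18] open={R6,R7}
Step 13: commit R6 -> on_hand[A=25 B=32 C=58 D=36 E=18] avail[A=25 B=29 C=58 D=36 E=18] open={R7}
Step 14: reserve R8 B 8 -> on_hand[A=25 B=32 C=58 D=36 E=18] avail[A=25 B=21 C=58 D=36 E=18] open={R7,R8}
Step 15: commit R7 -> on_hand[A=25 B=29 C=58 D=36 E=18] avail[A=25 B=21 C=58 D=36 E=18] open={R8}
Step 16: reserve R9 A 9 -> on_hand[A=25 B=29 C=58 D=36 E=18] avail[A=16 B=21 C=58 D=36 E=18] open={R8,R9}
Step 17: cancel R8 -> on_hand[A=25 B=29 C=58 D=36 E=18] avail[A=16 B=29 C=58 D=36 E=18] open={R9}
Step 18: commit R9 -> on_hand[A=16 B=29 C=58 D=36 E=18] avail[A=16 B=29 C=58 D=36 E=18] open={}
Final available[C] = 58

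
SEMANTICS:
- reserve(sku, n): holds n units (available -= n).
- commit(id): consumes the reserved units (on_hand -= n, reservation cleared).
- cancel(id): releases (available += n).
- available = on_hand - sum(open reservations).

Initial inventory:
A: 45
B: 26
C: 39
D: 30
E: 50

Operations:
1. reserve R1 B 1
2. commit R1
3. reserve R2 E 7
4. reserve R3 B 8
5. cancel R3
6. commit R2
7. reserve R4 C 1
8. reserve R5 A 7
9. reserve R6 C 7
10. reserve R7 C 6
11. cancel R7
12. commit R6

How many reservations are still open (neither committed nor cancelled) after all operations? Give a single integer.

Step 1: reserve R1 B 1 -> on_hand[A=45 B=26 C=39 D=30 E=50] avail[A=45 B=25 C=39 D=30 E=50] open={R1}
Step 2: commit R1 -> on_hand[A=45 B=25 C=39 D=30 E=50] avail[A=45 B=25 C=39 D=30 E=50] open={}
Step 3: reserve R2 E 7 -> on_hand[A=45 B=25 C=39 D=30 E=50] avail[A=45 B=25 C=39 D=30 E=43] open={R2}
Step 4: reserve R3 B 8 -> on_hand[A=45 B=25 C=39 D=30 E=50] avail[A=45 B=17 C=39 D=30 E=43] open={R2,R3}
Step 5: cancel R3 -> on_hand[A=45 B=25 C=39 D=30 E=50] avail[A=45 B=25 C=39 D=30 E=43] open={R2}
Step 6: commit R2 -> on_hand[A=45 B=25 C=39 D=30 E=43] avail[A=45 B=25 C=39 D=30 E=43] open={}
Step 7: reserve R4 C 1 -> on_hand[A=45 B=25 C=39 D=30 E=43] avail[A=45 B=25 C=38 D=30 E=43] open={R4}
Step 8: reserve R5 A 7 -> on_hand[A=45 B=25 C=39 D=30 E=43] avail[A=38 B=25 C=38 D=30 E=43] open={R4,R5}
Step 9: reserve R6 C 7 -> on_hand[A=45 B=25 C=39 D=30 E=43] avail[A=38 B=25 C=31 D=30 E=43] open={R4,R5,R6}
Step 10: reserve R7 C 6 -> on_hand[A=45 B=25 C=39 D=30 E=43] avail[A=38 B=25 C=25 D=30 E=43] open={R4,R5,R6,R7}
Step 11: cancel R7 -> on_hand[A=45 B=25 C=39 D=30 E=43] avail[A=38 B=25 C=31 D=30 E=43] open={R4,R5,R6}
Step 12: commit R6 -> on_hand[A=45 B=25 C=32 D=30 E=43] avail[A=38 B=25 C=31 D=30 E=43] open={R4,R5}
Open reservations: ['R4', 'R5'] -> 2

Answer: 2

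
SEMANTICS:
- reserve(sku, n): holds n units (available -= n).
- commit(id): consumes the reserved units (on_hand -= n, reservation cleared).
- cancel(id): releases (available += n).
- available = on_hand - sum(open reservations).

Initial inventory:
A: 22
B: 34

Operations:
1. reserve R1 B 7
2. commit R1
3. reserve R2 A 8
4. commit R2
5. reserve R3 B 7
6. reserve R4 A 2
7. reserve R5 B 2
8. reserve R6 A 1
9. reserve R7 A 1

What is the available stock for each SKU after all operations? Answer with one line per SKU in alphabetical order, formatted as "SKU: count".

Step 1: reserve R1 B 7 -> on_hand[A=22 B=34] avail[A=22 B=27] open={R1}
Step 2: commit R1 -> on_hand[A=22 B=27] avail[A=22 B=27] open={}
Step 3: reserve R2 A 8 -> on_hand[A=22 B=27] avail[A=14 B=27] open={R2}
Step 4: commit R2 -> on_hand[A=14 B=27] avail[A=14 B=27] open={}
Step 5: reserve R3 B 7 -> on_hand[A=14 B=27] avail[A=14 B=20] open={R3}
Step 6: reserve R4 A 2 -> on_hand[A=14 B=27] avail[A=12 B=20] open={R3,R4}
Step 7: reserve R5 B 2 -> on_hand[A=14 B=27] avail[A=12 B=18] open={R3,R4,R5}
Step 8: reserve R6 A 1 -> on_hand[A=14 B=27] avail[A=11 B=18] open={R3,R4,R5,R6}
Step 9: reserve R7 A 1 -> on_hand[A=14 B=27] avail[A=10 B=18] open={R3,R4,R5,R6,R7}

Answer: A: 10
B: 18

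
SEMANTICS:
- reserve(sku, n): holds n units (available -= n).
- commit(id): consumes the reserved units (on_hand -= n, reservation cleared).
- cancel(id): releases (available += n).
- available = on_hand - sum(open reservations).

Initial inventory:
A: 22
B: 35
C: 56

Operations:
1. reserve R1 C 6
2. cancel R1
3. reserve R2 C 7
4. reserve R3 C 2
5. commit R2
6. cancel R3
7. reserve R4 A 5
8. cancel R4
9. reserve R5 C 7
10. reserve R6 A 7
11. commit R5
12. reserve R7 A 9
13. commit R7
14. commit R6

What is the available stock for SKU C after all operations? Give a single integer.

Answer: 42

Derivation:
Step 1: reserve R1 C 6 -> on_hand[A=22 B=35 C=56] avail[A=22 B=35 C=50] open={R1}
Step 2: cancel R1 -> on_hand[A=22 B=35 C=56] avail[A=22 B=35 C=56] open={}
Step 3: reserve R2 C 7 -> on_hand[A=22 B=35 C=56] avail[A=22 B=35 C=49] open={R2}
Step 4: reserve R3 C 2 -> on_hand[A=22 B=35 C=56] avail[A=22 B=35 C=47] open={R2,R3}
Step 5: commit R2 -> on_hand[A=22 B=35 C=49] avail[A=22 B=35 C=47] open={R3}
Step 6: cancel R3 -> on_hand[A=22 B=35 C=49] avail[A=22 B=35 C=49] open={}
Step 7: reserve R4 A 5 -> on_hand[A=22 B=35 C=49] avail[A=17 B=35 C=49] open={R4}
Step 8: cancel R4 -> on_hand[A=22 B=35 C=49] avail[A=22 B=35 C=49] open={}
Step 9: reserve R5 C 7 -> on_hand[A=22 B=35 C=49] avail[A=22 B=35 C=42] open={R5}
Step 10: reserve R6 A 7 -> on_hand[A=22 B=35 C=49] avail[A=15 B=35 C=42] open={R5,R6}
Step 11: commit R5 -> on_hand[A=22 B=35 C=42] avail[A=15 B=35 C=42] open={R6}
Step 12: reserve R7 A 9 -> on_hand[A=22 B=35 C=42] avail[A=6 B=35 C=42] open={R6,R7}
Step 13: commit R7 -> on_hand[A=13 B=35 C=42] avail[A=6 B=35 C=42] open={R6}
Step 14: commit R6 -> on_hand[A=6 B=35 C=42] avail[A=6 B=35 C=42] open={}
Final available[C] = 42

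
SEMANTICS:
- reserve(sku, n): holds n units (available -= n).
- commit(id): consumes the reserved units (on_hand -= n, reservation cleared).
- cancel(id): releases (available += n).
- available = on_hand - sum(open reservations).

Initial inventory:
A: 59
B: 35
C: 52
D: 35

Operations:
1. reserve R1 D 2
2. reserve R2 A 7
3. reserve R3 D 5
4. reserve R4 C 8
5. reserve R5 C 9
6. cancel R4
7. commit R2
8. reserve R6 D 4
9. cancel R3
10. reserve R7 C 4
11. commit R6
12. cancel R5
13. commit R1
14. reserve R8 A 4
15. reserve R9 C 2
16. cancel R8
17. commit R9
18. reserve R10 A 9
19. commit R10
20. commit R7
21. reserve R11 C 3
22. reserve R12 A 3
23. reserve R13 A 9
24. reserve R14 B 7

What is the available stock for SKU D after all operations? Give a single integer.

Answer: 29

Derivation:
Step 1: reserve R1 D 2 -> on_hand[A=59 B=35 C=52 D=35] avail[A=59 B=35 C=52 D=33] open={R1}
Step 2: reserve R2 A 7 -> on_hand[A=59 B=35 C=52 D=35] avail[A=52 B=35 C=52 D=33] open={R1,R2}
Step 3: reserve R3 D 5 -> on_hand[A=59 B=35 C=52 D=35] avail[A=52 B=35 C=52 D=28] open={R1,R2,R3}
Step 4: reserve R4 C 8 -> on_hand[A=59 B=35 C=52 D=35] avail[A=52 B=35 C=44 D=28] open={R1,R2,R3,R4}
Step 5: reserve R5 C 9 -> on_hand[A=59 B=35 C=52 D=35] avail[A=52 B=35 C=35 D=28] open={R1,R2,R3,R4,R5}
Step 6: cancel R4 -> on_hand[A=59 B=35 C=52 D=35] avail[A=52 B=35 C=43 D=28] open={R1,R2,R3,R5}
Step 7: commit R2 -> on_hand[A=52 B=35 C=52 D=35] avail[A=52 B=35 C=43 D=28] open={R1,R3,R5}
Step 8: reserve R6 D 4 -> on_hand[A=52 B=35 C=52 D=35] avail[A=52 B=35 C=43 D=24] open={R1,R3,R5,R6}
Step 9: cancel R3 -> on_hand[A=52 B=35 C=52 D=35] avail[A=52 B=35 C=43 D=29] open={R1,R5,R6}
Step 10: reserve R7 C 4 -> on_hand[A=52 B=35 C=52 D=35] avail[A=52 B=35 C=39 D=29] open={R1,R5,R6,R7}
Step 11: commit R6 -> on_hand[A=52 B=35 C=52 D=31] avail[A=52 B=35 C=39 D=29] open={R1,R5,R7}
Step 12: cancel R5 -> on_hand[A=52 B=35 C=52 D=31] avail[A=52 B=35 C=48 D=29] open={R1,R7}
Step 13: commit R1 -> on_hand[A=52 B=35 C=52 D=29] avail[A=52 B=35 C=48 D=29] open={R7}
Step 14: reserve R8 A 4 -> on_hand[A=52 B=35 C=52 D=29] avail[A=48 B=35 C=48 D=29] open={R7,R8}
Step 15: reserve R9 C 2 -> on_hand[A=52 B=35 C=52 D=29] avail[A=48 B=35 C=46 D=29] open={R7,R8,R9}
Step 16: cancel R8 -> on_hand[A=52 B=35 C=52 D=29] avail[A=52 B=35 C=46 D=29] open={R7,R9}
Step 17: commit R9 -> on_hand[A=52 B=35 C=50 D=29] avail[A=52 B=35 C=46 D=29] open={R7}
Step 18: reserve R10 A 9 -> on_hand[A=52 B=35 C=50 D=29] avail[A=43 B=35 C=46 D=29] open={R10,R7}
Step 19: commit R10 -> on_hand[A=43 B=35 C=50 D=29] avail[A=43 B=35 C=46 D=29] open={R7}
Step 20: commit R7 -> on_hand[A=43 B=35 C=46 D=29] avail[A=43 B=35 C=46 D=29] open={}
Step 21: reserve R11 C 3 -> on_hand[A=43 B=35 C=46 D=29] avail[A=43 B=35 C=43 D=29] open={R11}
Step 22: reserve R12 A 3 -> on_hand[A=43 B=35 C=46 D=29] avail[A=40 B=35 C=43 D=29] open={R11,R12}
Step 23: reserve R13 A 9 -> on_hand[A=43 B=35 C=46 D=29] avail[A=31 B=35 C=43 D=29] open={R11,R12,R13}
Step 24: reserve R14 B 7 -> on_hand[A=43 B=35 C=46 D=29] avail[A=31 B=28 C=43 D=29] open={R11,R12,R13,R14}
Final available[D] = 29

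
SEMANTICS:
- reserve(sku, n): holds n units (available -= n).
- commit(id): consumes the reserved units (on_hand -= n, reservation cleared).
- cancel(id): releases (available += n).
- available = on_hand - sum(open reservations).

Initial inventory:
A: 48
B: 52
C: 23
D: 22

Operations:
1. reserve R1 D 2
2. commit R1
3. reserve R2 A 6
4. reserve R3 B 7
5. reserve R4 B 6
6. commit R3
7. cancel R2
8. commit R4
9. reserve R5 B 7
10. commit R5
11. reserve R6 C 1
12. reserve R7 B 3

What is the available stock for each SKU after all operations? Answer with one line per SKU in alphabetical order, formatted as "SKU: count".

Answer: A: 48
B: 29
C: 22
D: 20

Derivation:
Step 1: reserve R1 D 2 -> on_hand[A=48 B=52 C=23 D=22] avail[A=48 B=52 C=23 D=20] open={R1}
Step 2: commit R1 -> on_hand[A=48 B=52 C=23 D=20] avail[A=48 B=52 C=23 D=20] open={}
Step 3: reserve R2 A 6 -> on_hand[A=48 B=52 C=23 D=20] avail[A=42 B=52 C=23 D=20] open={R2}
Step 4: reserve R3 B 7 -> on_hand[A=48 B=52 C=23 D=20] avail[A=42 B=45 C=23 D=20] open={R2,R3}
Step 5: reserve R4 B 6 -> on_hand[A=48 B=52 C=23 D=20] avail[A=42 B=39 C=23 D=20] open={R2,R3,R4}
Step 6: commit R3 -> on_hand[A=48 B=45 C=23 D=20] avail[A=42 B=39 C=23 D=20] open={R2,R4}
Step 7: cancel R2 -> on_hand[A=48 B=45 C=23 D=20] avail[A=48 B=39 C=23 D=20] open={R4}
Step 8: commit R4 -> on_hand[A=48 B=39 C=23 D=20] avail[A=48 B=39 C=23 D=20] open={}
Step 9: reserve R5 B 7 -> on_hand[A=48 B=39 C=23 D=20] avail[A=48 B=32 C=23 D=20] open={R5}
Step 10: commit R5 -> on_hand[A=48 B=32 C=23 D=20] avail[A=48 B=32 C=23 D=20] open={}
Step 11: reserve R6 C 1 -> on_hand[A=48 B=32 C=23 D=20] avail[A=48 B=32 C=22 D=20] open={R6}
Step 12: reserve R7 B 3 -> on_hand[A=48 B=32 C=23 D=20] avail[A=48 B=29 C=22 D=20] open={R6,R7}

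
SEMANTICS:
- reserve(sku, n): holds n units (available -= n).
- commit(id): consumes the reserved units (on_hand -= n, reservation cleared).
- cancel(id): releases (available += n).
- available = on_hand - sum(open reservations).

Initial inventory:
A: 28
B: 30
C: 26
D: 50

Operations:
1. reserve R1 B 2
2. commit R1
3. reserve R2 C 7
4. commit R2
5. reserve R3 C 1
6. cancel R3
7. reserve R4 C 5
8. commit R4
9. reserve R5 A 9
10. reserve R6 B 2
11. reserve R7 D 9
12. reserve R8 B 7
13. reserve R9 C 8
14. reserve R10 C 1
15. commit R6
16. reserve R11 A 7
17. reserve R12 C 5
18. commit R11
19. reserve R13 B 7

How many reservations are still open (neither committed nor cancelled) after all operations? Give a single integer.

Step 1: reserve R1 B 2 -> on_hand[A=28 B=30 C=26 D=50] avail[A=28 B=28 C=26 D=50] open={R1}
Step 2: commit R1 -> on_hand[A=28 B=28 C=26 D=50] avail[A=28 B=28 C=26 D=50] open={}
Step 3: reserve R2 C 7 -> on_hand[A=28 B=28 C=26 D=50] avail[A=28 B=28 C=19 D=50] open={R2}
Step 4: commit R2 -> on_hand[A=28 B=28 C=19 D=50] avail[A=28 B=28 C=19 D=50] open={}
Step 5: reserve R3 C 1 -> on_hand[A=28 B=28 C=19 D=50] avail[A=28 B=28 C=18 D=50] open={R3}
Step 6: cancel R3 -> on_hand[A=28 B=28 C=19 D=50] avail[A=28 B=28 C=19 D=50] open={}
Step 7: reserve R4 C 5 -> on_hand[A=28 B=28 C=19 D=50] avail[A=28 B=28 C=14 D=50] open={R4}
Step 8: commit R4 -> on_hand[A=28 B=28 C=14 D=50] avail[A=28 B=28 C=14 D=50] open={}
Step 9: reserve R5 A 9 -> on_hand[A=28 B=28 C=14 D=50] avail[A=19 B=28 C=14 D=50] open={R5}
Step 10: reserve R6 B 2 -> on_hand[A=28 B=28 C=14 D=50] avail[A=19 B=26 C=14 D=50] open={R5,R6}
Step 11: reserve R7 D 9 -> on_hand[A=28 B=28 C=14 D=50] avail[A=19 B=26 C=14 D=41] open={R5,R6,R7}
Step 12: reserve R8 B 7 -> on_hand[A=28 B=28 C=14 D=50] avail[A=19 B=19 C=14 D=41] open={R5,R6,R7,R8}
Step 13: reserve R9 C 8 -> on_hand[A=28 B=28 C=14 D=50] avail[A=19 B=19 C=6 D=41] open={R5,R6,R7,R8,R9}
Step 14: reserve R10 C 1 -> on_hand[A=28 B=28 C=14 D=50] avail[A=19 B=19 C=5 D=41] open={R10,R5,R6,R7,R8,R9}
Step 15: commit R6 -> on_hand[A=28 B=26 C=14 D=50] avail[A=19 B=19 C=5 D=41] open={R10,R5,R7,R8,R9}
Step 16: reserve R11 A 7 -> on_hand[A=28 B=26 C=14 D=50] avail[A=12 B=19 C=5 D=41] open={R10,R11,R5,R7,R8,R9}
Step 17: reserve R12 C 5 -> on_hand[A=28 B=26 C=14 D=50] avail[A=12 B=19 C=0 D=41] open={R10,R11,R12,R5,R7,R8,R9}
Step 18: commit R11 -> on_hand[A=21 B=26 C=14 D=50] avail[A=12 B=19 C=0 D=41] open={R10,R12,R5,R7,R8,R9}
Step 19: reserve R13 B 7 -> on_hand[A=21 B=26 C=14 D=50] avail[A=12 B=12 C=0 D=41] open={R10,R12,R13,R5,R7,R8,R9}
Open reservations: ['R10', 'R12', 'R13', 'R5', 'R7', 'R8', 'R9'] -> 7

Answer: 7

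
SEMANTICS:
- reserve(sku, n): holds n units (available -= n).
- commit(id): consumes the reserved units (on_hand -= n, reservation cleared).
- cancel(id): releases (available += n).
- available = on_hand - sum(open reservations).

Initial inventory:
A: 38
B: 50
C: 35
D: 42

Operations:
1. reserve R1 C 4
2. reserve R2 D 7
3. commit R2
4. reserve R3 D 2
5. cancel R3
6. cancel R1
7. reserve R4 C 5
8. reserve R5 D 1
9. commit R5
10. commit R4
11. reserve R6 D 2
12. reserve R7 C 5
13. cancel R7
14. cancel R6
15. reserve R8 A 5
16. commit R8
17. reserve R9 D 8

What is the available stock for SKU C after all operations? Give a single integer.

Answer: 30

Derivation:
Step 1: reserve R1 C 4 -> on_hand[A=38 B=50 C=35 D=42] avail[A=38 B=50 C=31 D=42] open={R1}
Step 2: reserve R2 D 7 -> on_hand[A=38 B=50 C=35 D=42] avail[A=38 B=50 C=31 D=35] open={R1,R2}
Step 3: commit R2 -> on_hand[A=38 B=50 C=35 D=35] avail[A=38 B=50 C=31 D=35] open={R1}
Step 4: reserve R3 D 2 -> on_hand[A=38 B=50 C=35 D=35] avail[A=38 B=50 C=31 D=33] open={R1,R3}
Step 5: cancel R3 -> on_hand[A=38 B=50 C=35 D=35] avail[A=38 B=50 C=31 D=35] open={R1}
Step 6: cancel R1 -> on_hand[A=38 B=50 C=35 D=35] avail[A=38 B=50 C=35 D=35] open={}
Step 7: reserve R4 C 5 -> on_hand[A=38 B=50 C=35 D=35] avail[A=38 B=50 C=30 D=35] open={R4}
Step 8: reserve R5 D 1 -> on_hand[A=38 B=50 C=35 D=35] avail[A=38 B=50 C=30 D=34] open={R4,R5}
Step 9: commit R5 -> on_hand[A=38 B=50 C=35 D=34] avail[A=38 B=50 C=30 D=34] open={R4}
Step 10: commit R4 -> on_hand[A=38 B=50 C=30 D=34] avail[A=38 B=50 C=30 D=34] open={}
Step 11: reserve R6 D 2 -> on_hand[A=38 B=50 C=30 D=34] avail[A=38 B=50 C=30 D=32] open={R6}
Step 12: reserve R7 C 5 -> on_hand[A=38 B=50 C=30 D=34] avail[A=38 B=50 C=25 D=32] open={R6,R7}
Step 13: cancel R7 -> on_hand[A=38 B=50 C=30 D=34] avail[A=38 B=50 C=30 D=32] open={R6}
Step 14: cancel R6 -> on_hand[A=38 B=50 C=30 D=34] avail[A=38 B=50 C=30 D=34] open={}
Step 15: reserve R8 A 5 -> on_hand[A=38 B=50 C=30 D=34] avail[A=33 B=50 C=30 D=34] open={R8}
Step 16: commit R8 -> on_hand[A=33 B=50 C=30 D=34] avail[A=33 B=50 C=30 D=34] open={}
Step 17: reserve R9 D 8 -> on_hand[A=33 B=50 C=30 D=34] avail[A=33 B=50 C=30 D=26] open={R9}
Final available[C] = 30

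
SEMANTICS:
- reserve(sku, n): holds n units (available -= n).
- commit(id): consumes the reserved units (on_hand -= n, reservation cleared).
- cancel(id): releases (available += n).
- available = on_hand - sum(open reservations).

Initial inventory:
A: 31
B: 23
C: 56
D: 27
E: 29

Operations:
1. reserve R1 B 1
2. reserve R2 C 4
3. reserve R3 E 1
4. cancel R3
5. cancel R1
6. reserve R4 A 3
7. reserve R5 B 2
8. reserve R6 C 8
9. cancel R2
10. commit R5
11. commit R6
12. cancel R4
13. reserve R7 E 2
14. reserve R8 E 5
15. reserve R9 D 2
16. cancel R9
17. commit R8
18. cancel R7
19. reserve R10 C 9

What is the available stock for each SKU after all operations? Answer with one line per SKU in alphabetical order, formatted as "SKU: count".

Step 1: reserve R1 B 1 -> on_hand[A=31 B=23 C=56 D=27 E=29] avail[A=31 B=22 C=56 D=27 E=29] open={R1}
Step 2: reserve R2 C 4 -> on_hand[A=31 B=23 C=56 D=27 E=29] avail[A=31 B=22 C=52 D=27 E=29] open={R1,R2}
Step 3: reserve R3 E 1 -> on_hand[A=31 B=23 C=56 D=27 E=29] avail[A=31 B=22 C=52 D=27 E=28] open={R1,R2,R3}
Step 4: cancel R3 -> on_hand[A=31 B=23 C=56 D=27 E=29] avail[A=31 B=22 C=52 D=27 E=29] open={R1,R2}
Step 5: cancel R1 -> on_hand[A=31 B=23 C=56 D=27 E=29] avail[A=31 B=23 C=52 D=27 E=29] open={R2}
Step 6: reserve R4 A 3 -> on_hand[A=31 B=23 C=56 D=27 E=29] avail[A=28 B=23 C=52 D=27 E=29] open={R2,R4}
Step 7: reserve R5 B 2 -> on_hand[A=31 B=23 C=56 D=27 E=29] avail[A=28 B=21 C=52 D=27 E=29] open={R2,R4,R5}
Step 8: reserve R6 C 8 -> on_hand[A=31 B=23 C=56 D=27 E=29] avail[A=28 B=21 C=44 D=27 E=29] open={R2,R4,R5,R6}
Step 9: cancel R2 -> on_hand[A=31 B=23 C=56 D=27 E=29] avail[A=28 B=21 C=48 D=27 E=29] open={R4,R5,R6}
Step 10: commit R5 -> on_hand[A=31 B=21 C=56 D=27 E=29] avail[A=28 B=21 C=48 D=27 E=29] open={R4,R6}
Step 11: commit R6 -> on_hand[A=31 B=21 C=48 D=27 E=29] avail[A=28 B=21 C=48 D=27 E=29] open={R4}
Step 12: cancel R4 -> on_hand[A=31 B=21 C=48 D=27 E=29] avail[A=31 B=21 C=48 D=27 E=29] open={}
Step 13: reserve R7 E 2 -> on_hand[A=31 B=21 C=48 D=27 E=29] avail[A=31 B=21 C=48 D=27 E=27] open={R7}
Step 14: reserve R8 E 5 -> on_hand[A=31 B=21 C=48 D=27 E=29] avail[A=31 B=21 C=48 D=27 E=22] open={R7,R8}
Step 15: reserve R9 D 2 -> on_hand[A=31 B=21 C=48 D=27 E=29] avail[A=31 B=21 C=48 D=25 E=22] open={R7,R8,R9}
Step 16: cancel R9 -> on_hand[A=31 B=21 C=48 D=27 E=29] avail[A=31 B=21 C=48 D=27 E=22] open={R7,R8}
Step 17: commit R8 -> on_hand[A=31 B=21 C=48 D=27 E=24] avail[A=31 B=21 C=48 D=27 E=22] open={R7}
Step 18: cancel R7 -> on_hand[A=31 B=21 C=48 D=27 E=24] avail[A=31 B=21 C=48 D=27 E=24] open={}
Step 19: reserve R10 C 9 -> on_hand[A=31 B=21 C=48 D=27 E=24] avail[A=31 B=21 C=39 D=27 E=24] open={R10}

Answer: A: 31
B: 21
C: 39
D: 27
E: 24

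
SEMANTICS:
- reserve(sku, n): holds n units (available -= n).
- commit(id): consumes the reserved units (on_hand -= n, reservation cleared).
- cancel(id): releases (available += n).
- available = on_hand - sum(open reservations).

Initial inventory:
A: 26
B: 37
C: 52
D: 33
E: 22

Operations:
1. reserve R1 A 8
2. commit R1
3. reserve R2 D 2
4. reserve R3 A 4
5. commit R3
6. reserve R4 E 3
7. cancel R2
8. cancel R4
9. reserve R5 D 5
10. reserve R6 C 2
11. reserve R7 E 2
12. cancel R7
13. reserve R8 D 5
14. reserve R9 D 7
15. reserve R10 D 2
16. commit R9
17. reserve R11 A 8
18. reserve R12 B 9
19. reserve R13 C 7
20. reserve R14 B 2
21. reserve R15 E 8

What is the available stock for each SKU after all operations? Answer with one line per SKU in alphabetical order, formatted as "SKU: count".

Answer: A: 6
B: 26
C: 43
D: 14
E: 14

Derivation:
Step 1: reserve R1 A 8 -> on_hand[A=26 B=37 C=52 D=33 E=22] avail[A=18 B=37 C=52 D=33 E=22] open={R1}
Step 2: commit R1 -> on_hand[A=18 B=37 C=52 D=33 E=22] avail[A=18 B=37 C=52 D=33 E=22] open={}
Step 3: reserve R2 D 2 -> on_hand[A=18 B=37 C=52 D=33 E=22] avail[A=18 B=37 C=52 D=31 E=22] open={R2}
Step 4: reserve R3 A 4 -> on_hand[A=18 B=37 C=52 D=33 E=22] avail[A=14 B=37 C=52 D=31 E=22] open={R2,R3}
Step 5: commit R3 -> on_hand[A=14 B=37 C=52 D=33 E=22] avail[A=14 B=37 C=52 D=31 E=22] open={R2}
Step 6: reserve R4 E 3 -> on_hand[A=14 B=37 C=52 D=33 E=22] avail[A=14 B=37 C=52 D=31 E=19] open={R2,R4}
Step 7: cancel R2 -> on_hand[A=14 B=37 C=52 D=33 E=22] avail[A=14 B=37 C=52 D=33 E=19] open={R4}
Step 8: cancel R4 -> on_hand[A=14 B=37 C=52 D=33 E=22] avail[A=14 B=37 C=52 D=33 E=22] open={}
Step 9: reserve R5 D 5 -> on_hand[A=14 B=37 C=52 D=33 E=22] avail[A=14 B=37 C=52 D=28 E=22] open={R5}
Step 10: reserve R6 C 2 -> on_hand[A=14 B=37 C=52 D=33 E=22] avail[A=14 B=37 C=50 D=28 E=22] open={R5,R6}
Step 11: reserve R7 E 2 -> on_hand[A=14 B=37 C=52 D=33 E=22] avail[A=14 B=37 C=50 D=28 E=20] open={R5,R6,R7}
Step 12: cancel R7 -> on_hand[A=14 B=37 C=52 D=33 E=22] avail[A=14 B=37 C=50 D=28 E=22] open={R5,R6}
Step 13: reserve R8 D 5 -> on_hand[A=14 B=37 C=52 D=33 E=22] avail[A=14 B=37 C=50 D=23 E=22] open={R5,R6,R8}
Step 14: reserve R9 D 7 -> on_hand[A=14 B=37 C=52 D=33 E=22] avail[A=14 B=37 C=50 D=16 E=22] open={R5,R6,R8,R9}
Step 15: reserve R10 D 2 -> on_hand[A=14 B=37 C=52 D=33 E=22] avail[A=14 B=37 C=50 D=14 E=22] open={R10,R5,R6,R8,R9}
Step 16: commit R9 -> on_hand[A=14 B=37 C=52 D=26 E=22] avail[A=14 B=37 C=50 D=14 E=22] open={R10,R5,R6,R8}
Step 17: reserve R11 A 8 -> on_hand[A=14 B=37 C=52 D=26 E=22] avail[A=6 B=37 C=50 D=14 E=22] open={R10,R11,R5,R6,R8}
Step 18: reserve R12 B 9 -> on_hand[A=14 B=37 C=52 D=26 E=22] avail[A=6 B=28 C=50 D=14 E=22] open={R10,R11,R12,R5,R6,R8}
Step 19: reserve R13 C 7 -> on_hand[A=14 B=37 C=52 D=26 E=22] avail[A=6 B=28 C=43 D=14 E=22] open={R10,R11,R12,R13,R5,R6,R8}
Step 20: reserve R14 B 2 -> on_hand[A=14 B=37 C=52 D=26 E=22] avail[A=6 B=26 C=43 D=14 E=22] open={R10,R11,R12,R13,R14,R5,R6,R8}
Step 21: reserve R15 E 8 -> on_hand[A=14 B=37 C=52 D=26 E=22] avail[A=6 B=26 C=43 D=14 E=14] open={R10,R11,R12,R13,R14,R15,R5,R6,R8}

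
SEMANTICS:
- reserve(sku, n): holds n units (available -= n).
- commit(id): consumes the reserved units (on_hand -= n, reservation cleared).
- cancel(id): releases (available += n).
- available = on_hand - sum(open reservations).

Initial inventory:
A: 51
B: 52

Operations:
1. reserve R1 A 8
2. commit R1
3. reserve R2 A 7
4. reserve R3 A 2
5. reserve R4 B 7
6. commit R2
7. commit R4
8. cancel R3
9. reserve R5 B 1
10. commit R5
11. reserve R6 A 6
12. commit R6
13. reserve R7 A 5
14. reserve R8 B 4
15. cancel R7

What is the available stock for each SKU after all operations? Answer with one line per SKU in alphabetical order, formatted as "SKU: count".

Step 1: reserve R1 A 8 -> on_hand[A=51 B=52] avail[A=43 B=52] open={R1}
Step 2: commit R1 -> on_hand[A=43 B=52] avail[A=43 B=52] open={}
Step 3: reserve R2 A 7 -> on_hand[A=43 B=52] avail[A=36 B=52] open={R2}
Step 4: reserve R3 A 2 -> on_hand[A=43 B=52] avail[A=34 B=52] open={R2,R3}
Step 5: reserve R4 B 7 -> on_hand[A=43 B=52] avail[A=34 B=45] open={R2,R3,R4}
Step 6: commit R2 -> on_hand[A=36 B=52] avail[A=34 B=45] open={R3,R4}
Step 7: commit R4 -> on_hand[A=36 B=45] avail[A=34 B=45] open={R3}
Step 8: cancel R3 -> on_hand[A=36 B=45] avail[A=36 B=45] open={}
Step 9: reserve R5 B 1 -> on_hand[A=36 B=45] avail[A=36 B=44] open={R5}
Step 10: commit R5 -> on_hand[A=36 B=44] avail[A=36 B=44] open={}
Step 11: reserve R6 A 6 -> on_hand[A=36 B=44] avail[A=30 B=44] open={R6}
Step 12: commit R6 -> on_hand[A=30 B=44] avail[A=30 B=44] open={}
Step 13: reserve R7 A 5 -> on_hand[A=30 B=44] avail[A=25 B=44] open={R7}
Step 14: reserve R8 B 4 -> on_hand[A=30 B=44] avail[A=25 B=40] open={R7,R8}
Step 15: cancel R7 -> on_hand[A=30 B=44] avail[A=30 B=40] open={R8}

Answer: A: 30
B: 40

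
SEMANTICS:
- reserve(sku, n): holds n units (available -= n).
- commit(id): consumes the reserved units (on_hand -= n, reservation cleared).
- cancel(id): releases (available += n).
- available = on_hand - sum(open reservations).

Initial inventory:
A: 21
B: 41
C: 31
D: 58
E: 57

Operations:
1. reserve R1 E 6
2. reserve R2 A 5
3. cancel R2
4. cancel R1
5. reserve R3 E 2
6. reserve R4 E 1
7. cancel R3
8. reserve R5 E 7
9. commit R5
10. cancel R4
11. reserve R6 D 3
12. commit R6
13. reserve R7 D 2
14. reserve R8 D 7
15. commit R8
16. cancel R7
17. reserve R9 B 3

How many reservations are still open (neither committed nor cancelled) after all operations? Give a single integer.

Step 1: reserve R1 E 6 -> on_hand[A=21 B=41 C=31 D=58 E=57] avail[A=21 B=41 C=31 D=58 E=51] open={R1}
Step 2: reserve R2 A 5 -> on_hand[A=21 B=41 C=31 D=58 E=57] avail[A=16 B=41 C=31 D=58 E=51] open={R1,R2}
Step 3: cancel R2 -> on_hand[A=21 B=41 C=31 D=58 E=57] avail[A=21 B=41 C=31 D=58 E=51] open={R1}
Step 4: cancel R1 -> on_hand[A=21 B=41 C=31 D=58 E=57] avail[A=21 B=41 C=31 D=58 E=57] open={}
Step 5: reserve R3 E 2 -> on_hand[A=21 B=41 C=31 D=58 E=57] avail[A=21 B=41 C=31 D=58 E=55] open={R3}
Step 6: reserve R4 E 1 -> on_hand[A=21 B=41 C=31 D=58 E=57] avail[A=21 B=41 C=31 D=58 E=54] open={R3,R4}
Step 7: cancel R3 -> on_hand[A=21 B=41 C=31 D=58 E=57] avail[A=21 B=41 C=31 D=58 E=56] open={R4}
Step 8: reserve R5 E 7 -> on_hand[A=21 B=41 C=31 D=58 E=57] avail[A=21 B=41 C=31 D=58 E=49] open={R4,R5}
Step 9: commit R5 -> on_hand[A=21 B=41 C=31 D=58 E=50] avail[A=21 B=41 C=31 D=58 E=49] open={R4}
Step 10: cancel R4 -> on_hand[A=21 B=41 C=31 D=58 E=50] avail[A=21 B=41 C=31 D=58 E=50] open={}
Step 11: reserve R6 D 3 -> on_hand[A=21 B=41 C=31 D=58 E=50] avail[A=21 B=41 C=31 D=55 E=50] open={R6}
Step 12: commit R6 -> on_hand[A=21 B=41 C=31 D=55 E=50] avail[A=21 B=41 C=31 D=55 E=50] open={}
Step 13: reserve R7 D 2 -> on_hand[A=21 B=41 C=31 D=55 E=50] avail[A=21 B=41 C=31 D=53 E=50] open={R7}
Step 14: reserve R8 D 7 -> on_hand[A=21 B=41 C=31 D=55 E=50] avail[A=21 B=41 C=31 D=46 E=50] open={R7,R8}
Step 15: commit R8 -> on_hand[A=21 B=41 C=31 D=48 E=50] avail[A=21 B=41 C=31 D=46 E=50] open={R7}
Step 16: cancel R7 -> on_hand[A=21 B=41 C=31 D=48 E=50] avail[A=21 B=41 C=31 D=48 E=50] open={}
Step 17: reserve R9 B 3 -> on_hand[A=21 B=41 C=31 D=48 E=50] avail[A=21 B=38 C=31 D=48 E=50] open={R9}
Open reservations: ['R9'] -> 1

Answer: 1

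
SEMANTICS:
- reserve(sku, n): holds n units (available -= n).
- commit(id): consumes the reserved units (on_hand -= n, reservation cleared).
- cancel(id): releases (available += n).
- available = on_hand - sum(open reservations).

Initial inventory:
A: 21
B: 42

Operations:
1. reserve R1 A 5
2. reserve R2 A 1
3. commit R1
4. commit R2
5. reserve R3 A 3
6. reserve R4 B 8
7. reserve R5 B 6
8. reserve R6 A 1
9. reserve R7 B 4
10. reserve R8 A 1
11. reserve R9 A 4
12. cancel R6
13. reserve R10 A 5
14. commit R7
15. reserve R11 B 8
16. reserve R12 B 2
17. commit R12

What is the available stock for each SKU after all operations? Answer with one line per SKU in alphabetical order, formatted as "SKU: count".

Step 1: reserve R1 A 5 -> on_hand[A=21 B=42] avail[A=16 B=42] open={R1}
Step 2: reserve R2 A 1 -> on_hand[A=21 B=42] avail[A=15 B=42] open={R1,R2}
Step 3: commit R1 -> on_hand[A=16 B=42] avail[A=15 B=42] open={R2}
Step 4: commit R2 -> on_hand[A=15 B=42] avail[A=15 B=42] open={}
Step 5: reserve R3 A 3 -> on_hand[A=15 B=42] avail[A=12 B=42] open={R3}
Step 6: reserve R4 B 8 -> on_hand[A=15 B=42] avail[A=12 B=34] open={R3,R4}
Step 7: reserve R5 B 6 -> on_hand[A=15 B=42] avail[A=12 B=28] open={R3,R4,R5}
Step 8: reserve R6 A 1 -> on_hand[A=15 B=42] avail[A=11 B=28] open={R3,R4,R5,R6}
Step 9: reserve R7 B 4 -> on_hand[A=15 B=42] avail[A=11 B=24] open={R3,R4,R5,R6,R7}
Step 10: reserve R8 A 1 -> on_hand[A=15 B=42] avail[A=10 B=24] open={R3,R4,R5,R6,R7,R8}
Step 11: reserve R9 A 4 -> on_hand[A=15 B=42] avail[A=6 B=24] open={R3,R4,R5,R6,R7,R8,R9}
Step 12: cancel R6 -> on_hand[A=15 B=42] avail[A=7 B=24] open={R3,R4,R5,R7,R8,R9}
Step 13: reserve R10 A 5 -> on_hand[A=15 B=42] avail[A=2 B=24] open={R10,R3,R4,R5,R7,R8,R9}
Step 14: commit R7 -> on_hand[A=15 B=38] avail[A=2 B=24] open={R10,R3,R4,R5,R8,R9}
Step 15: reserve R11 B 8 -> on_hand[A=15 B=38] avail[A=2 B=16] open={R10,R11,R3,R4,R5,R8,R9}
Step 16: reserve R12 B 2 -> on_hand[A=15 B=38] avail[A=2 B=14] open={R10,R11,R12,R3,R4,R5,R8,R9}
Step 17: commit R12 -> on_hand[A=15 B=36] avail[A=2 B=14] open={R10,R11,R3,R4,R5,R8,R9}

Answer: A: 2
B: 14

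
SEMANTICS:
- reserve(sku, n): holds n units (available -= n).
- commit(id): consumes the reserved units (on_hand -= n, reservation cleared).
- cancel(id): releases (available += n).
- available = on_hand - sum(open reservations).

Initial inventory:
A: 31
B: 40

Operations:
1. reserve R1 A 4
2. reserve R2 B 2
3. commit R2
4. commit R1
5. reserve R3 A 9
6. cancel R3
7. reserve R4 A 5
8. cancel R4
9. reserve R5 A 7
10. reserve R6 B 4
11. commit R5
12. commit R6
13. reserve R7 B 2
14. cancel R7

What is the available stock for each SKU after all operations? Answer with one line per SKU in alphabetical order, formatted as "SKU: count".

Step 1: reserve R1 A 4 -> on_hand[A=31 B=40] avail[A=27 B=40] open={R1}
Step 2: reserve R2 B 2 -> on_hand[A=31 B=40] avail[A=27 B=38] open={R1,R2}
Step 3: commit R2 -> on_hand[A=31 B=38] avail[A=27 B=38] open={R1}
Step 4: commit R1 -> on_hand[A=27 B=38] avail[A=27 B=38] open={}
Step 5: reserve R3 A 9 -> on_hand[A=27 B=38] avail[A=18 B=38] open={R3}
Step 6: cancel R3 -> on_hand[A=27 B=38] avail[A=27 B=38] open={}
Step 7: reserve R4 A 5 -> on_hand[A=27 B=38] avail[A=22 B=38] open={R4}
Step 8: cancel R4 -> on_hand[A=27 B=38] avail[A=27 B=38] open={}
Step 9: reserve R5 A 7 -> on_hand[A=27 B=38] avail[A=20 B=38] open={R5}
Step 10: reserve R6 B 4 -> on_hand[A=27 B=38] avail[A=20 B=34] open={R5,R6}
Step 11: commit R5 -> on_hand[A=20 B=38] avail[A=20 B=34] open={R6}
Step 12: commit R6 -> on_hand[A=20 B=34] avail[A=20 B=34] open={}
Step 13: reserve R7 B 2 -> on_hand[A=20 B=34] avail[A=20 B=32] open={R7}
Step 14: cancel R7 -> on_hand[A=20 B=34] avail[A=20 B=34] open={}

Answer: A: 20
B: 34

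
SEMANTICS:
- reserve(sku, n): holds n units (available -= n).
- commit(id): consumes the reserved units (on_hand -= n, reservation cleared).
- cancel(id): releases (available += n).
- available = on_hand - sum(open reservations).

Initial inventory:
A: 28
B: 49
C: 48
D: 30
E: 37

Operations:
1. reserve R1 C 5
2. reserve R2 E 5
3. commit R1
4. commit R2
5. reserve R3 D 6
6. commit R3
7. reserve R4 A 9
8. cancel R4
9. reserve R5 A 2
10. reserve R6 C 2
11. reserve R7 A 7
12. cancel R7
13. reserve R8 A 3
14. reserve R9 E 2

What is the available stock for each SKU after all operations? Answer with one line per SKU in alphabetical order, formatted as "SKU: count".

Step 1: reserve R1 C 5 -> on_hand[A=28 B=49 C=48 D=30 E=37] avail[A=28 B=49 C=43 D=30 E=37] open={R1}
Step 2: reserve R2 E 5 -> on_hand[A=28 B=49 C=48 D=30 E=37] avail[A=28 B=49 C=43 D=30 E=32] open={R1,R2}
Step 3: commit R1 -> on_hand[A=28 B=49 C=43 D=30 E=37] avail[A=28 B=49 C=43 D=30 E=32] open={R2}
Step 4: commit R2 -> on_hand[A=28 B=49 C=43 D=30 E=32] avail[A=28 B=49 C=43 D=30 E=32] open={}
Step 5: reserve R3 D 6 -> on_hand[A=28 B=49 C=43 D=30 E=32] avail[A=28 B=49 C=43 D=24 E=32] open={R3}
Step 6: commit R3 -> on_hand[A=28 B=49 C=43 D=24 E=32] avail[A=28 B=49 C=43 D=24 E=32] open={}
Step 7: reserve R4 A 9 -> on_hand[A=28 B=49 C=43 D=24 E=32] avail[A=19 B=49 C=43 D=24 E=32] open={R4}
Step 8: cancel R4 -> on_hand[A=28 B=49 C=43 D=24 E=32] avail[A=28 B=49 C=43 D=24 E=32] open={}
Step 9: reserve R5 A 2 -> on_hand[A=28 B=49 C=43 D=24 E=32] avail[A=26 B=49 C=43 D=24 E=32] open={R5}
Step 10: reserve R6 C 2 -> on_hand[A=28 B=49 C=43 D=24 E=32] avail[A=26 B=49 C=41 D=24 E=32] open={R5,R6}
Step 11: reserve R7 A 7 -> on_hand[A=28 B=49 C=43 D=24 E=32] avail[A=19 B=49 C=41 D=24 E=32] open={R5,R6,R7}
Step 12: cancel R7 -> on_hand[A=28 B=49 C=43 D=24 E=32] avail[A=26 B=49 C=41 D=24 E=32] open={R5,R6}
Step 13: reserve R8 A 3 -> on_hand[A=28 B=49 C=43 D=24 E=32] avail[A=23 B=49 C=41 D=24 E=32] open={R5,R6,R8}
Step 14: reserve R9 E 2 -> on_hand[A=28 B=49 C=43 D=24 E=32] avail[A=23 B=49 C=41 D=24 E=30] open={R5,R6,R8,R9}

Answer: A: 23
B: 49
C: 41
D: 24
E: 30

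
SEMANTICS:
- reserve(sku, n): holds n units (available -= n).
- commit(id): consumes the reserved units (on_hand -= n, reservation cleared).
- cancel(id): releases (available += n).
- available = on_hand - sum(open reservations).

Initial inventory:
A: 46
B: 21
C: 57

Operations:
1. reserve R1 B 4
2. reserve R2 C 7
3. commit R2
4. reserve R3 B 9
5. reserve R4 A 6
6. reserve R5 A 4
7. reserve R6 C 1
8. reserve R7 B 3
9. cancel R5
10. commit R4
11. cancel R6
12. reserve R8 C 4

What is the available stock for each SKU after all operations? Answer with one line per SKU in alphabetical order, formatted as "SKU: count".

Step 1: reserve R1 B 4 -> on_hand[A=46 B=21 C=57] avail[A=46 B=17 C=57] open={R1}
Step 2: reserve R2 C 7 -> on_hand[A=46 B=21 C=57] avail[A=46 B=17 C=50] open={R1,R2}
Step 3: commit R2 -> on_hand[A=46 B=21 C=50] avail[A=46 B=17 C=50] open={R1}
Step 4: reserve R3 B 9 -> on_hand[A=46 B=21 C=50] avail[A=46 B=8 C=50] open={R1,R3}
Step 5: reserve R4 A 6 -> on_hand[A=46 B=21 C=50] avail[A=40 B=8 C=50] open={R1,R3,R4}
Step 6: reserve R5 A 4 -> on_hand[A=46 B=21 C=50] avail[A=36 B=8 C=50] open={R1,R3,R4,R5}
Step 7: reserve R6 C 1 -> on_hand[A=46 B=21 C=50] avail[A=36 B=8 C=49] open={R1,R3,R4,R5,R6}
Step 8: reserve R7 B 3 -> on_hand[A=46 B=21 C=50] avail[A=36 B=5 C=49] open={R1,R3,R4,R5,R6,R7}
Step 9: cancel R5 -> on_hand[A=46 B=21 C=50] avail[A=40 B=5 C=49] open={R1,R3,R4,R6,R7}
Step 10: commit R4 -> on_hand[A=40 B=21 C=50] avail[A=40 B=5 C=49] open={R1,R3,R6,R7}
Step 11: cancel R6 -> on_hand[A=40 B=21 C=50] avail[A=40 B=5 C=50] open={R1,R3,R7}
Step 12: reserve R8 C 4 -> on_hand[A=40 B=21 C=50] avail[A=40 B=5 C=46] open={R1,R3,R7,R8}

Answer: A: 40
B: 5
C: 46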